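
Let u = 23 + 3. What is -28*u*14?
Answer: -10192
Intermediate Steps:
u = 26
-28*u*14 = -28*26*14 = -728*14 = -10192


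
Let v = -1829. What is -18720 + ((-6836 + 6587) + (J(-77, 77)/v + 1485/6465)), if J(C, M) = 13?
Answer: -14953068263/788299 ≈ -18969.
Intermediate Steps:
-18720 + ((-6836 + 6587) + (J(-77, 77)/v + 1485/6465)) = -18720 + ((-6836 + 6587) + (13/(-1829) + 1485/6465)) = -18720 + (-249 + (13*(-1/1829) + 1485*(1/6465))) = -18720 + (-249 + (-13/1829 + 99/431)) = -18720 + (-249 + 175468/788299) = -18720 - 196110983/788299 = -14953068263/788299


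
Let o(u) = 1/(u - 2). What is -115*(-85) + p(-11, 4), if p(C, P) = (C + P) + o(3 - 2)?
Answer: 9767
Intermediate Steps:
o(u) = 1/(-2 + u)
p(C, P) = -1 + C + P (p(C, P) = (C + P) + 1/(-2 + (3 - 2)) = (C + P) + 1/(-2 + 1) = (C + P) + 1/(-1) = (C + P) - 1 = -1 + C + P)
-115*(-85) + p(-11, 4) = -115*(-85) + (-1 - 11 + 4) = 9775 - 8 = 9767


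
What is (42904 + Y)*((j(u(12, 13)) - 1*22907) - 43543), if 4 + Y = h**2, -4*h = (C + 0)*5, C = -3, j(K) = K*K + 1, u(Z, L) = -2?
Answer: -45622798125/16 ≈ -2.8514e+9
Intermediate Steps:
j(K) = 1 + K**2 (j(K) = K**2 + 1 = 1 + K**2)
h = 15/4 (h = -(-3 + 0)*5/4 = -(-3)*5/4 = -1/4*(-15) = 15/4 ≈ 3.7500)
Y = 161/16 (Y = -4 + (15/4)**2 = -4 + 225/16 = 161/16 ≈ 10.063)
(42904 + Y)*((j(u(12, 13)) - 1*22907) - 43543) = (42904 + 161/16)*(((1 + (-2)**2) - 1*22907) - 43543) = 686625*(((1 + 4) - 22907) - 43543)/16 = 686625*((5 - 22907) - 43543)/16 = 686625*(-22902 - 43543)/16 = (686625/16)*(-66445) = -45622798125/16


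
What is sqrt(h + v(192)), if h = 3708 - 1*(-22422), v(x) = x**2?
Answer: sqrt(62994) ≈ 250.99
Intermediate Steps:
h = 26130 (h = 3708 + 22422 = 26130)
sqrt(h + v(192)) = sqrt(26130 + 192**2) = sqrt(26130 + 36864) = sqrt(62994)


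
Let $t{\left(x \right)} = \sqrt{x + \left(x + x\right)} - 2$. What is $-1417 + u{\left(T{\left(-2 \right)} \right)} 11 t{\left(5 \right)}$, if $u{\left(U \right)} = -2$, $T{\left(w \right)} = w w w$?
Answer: $-1373 - 22 \sqrt{15} \approx -1458.2$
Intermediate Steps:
$T{\left(w \right)} = w^{3}$ ($T{\left(w \right)} = w^{2} w = w^{3}$)
$t{\left(x \right)} = -2 + \sqrt{3} \sqrt{x}$ ($t{\left(x \right)} = \sqrt{x + 2 x} - 2 = \sqrt{3 x} - 2 = \sqrt{3} \sqrt{x} - 2 = -2 + \sqrt{3} \sqrt{x}$)
$-1417 + u{\left(T{\left(-2 \right)} \right)} 11 t{\left(5 \right)} = -1417 + \left(-2\right) 11 \left(-2 + \sqrt{3} \sqrt{5}\right) = -1417 - 22 \left(-2 + \sqrt{15}\right) = -1417 + \left(44 - 22 \sqrt{15}\right) = -1373 - 22 \sqrt{15}$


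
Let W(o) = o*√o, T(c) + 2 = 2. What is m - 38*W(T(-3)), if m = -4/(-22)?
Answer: 2/11 ≈ 0.18182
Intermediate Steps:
T(c) = 0 (T(c) = -2 + 2 = 0)
W(o) = o^(3/2)
m = 2/11 (m = -4*(-1/22) = 2/11 ≈ 0.18182)
m - 38*W(T(-3)) = 2/11 - 38*0^(3/2) = 2/11 - 38*0 = 2/11 + 0 = 2/11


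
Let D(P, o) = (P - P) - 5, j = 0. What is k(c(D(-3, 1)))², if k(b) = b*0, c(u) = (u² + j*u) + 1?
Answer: 0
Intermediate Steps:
D(P, o) = -5 (D(P, o) = 0 - 5 = -5)
c(u) = 1 + u² (c(u) = (u² + 0*u) + 1 = (u² + 0) + 1 = u² + 1 = 1 + u²)
k(b) = 0
k(c(D(-3, 1)))² = 0² = 0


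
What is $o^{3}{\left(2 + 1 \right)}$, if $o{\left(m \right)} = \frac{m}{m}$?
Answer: $1$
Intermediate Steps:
$o{\left(m \right)} = 1$
$o^{3}{\left(2 + 1 \right)} = 1^{3} = 1$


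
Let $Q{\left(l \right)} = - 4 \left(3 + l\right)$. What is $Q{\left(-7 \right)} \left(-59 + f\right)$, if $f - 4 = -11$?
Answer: $-1056$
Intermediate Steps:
$Q{\left(l \right)} = -12 - 4 l$
$f = -7$ ($f = 4 - 11 = -7$)
$Q{\left(-7 \right)} \left(-59 + f\right) = \left(-12 - -28\right) \left(-59 - 7\right) = \left(-12 + 28\right) \left(-66\right) = 16 \left(-66\right) = -1056$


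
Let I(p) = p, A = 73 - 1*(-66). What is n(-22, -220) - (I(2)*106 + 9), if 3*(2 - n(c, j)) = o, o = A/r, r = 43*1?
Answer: -28390/129 ≈ -220.08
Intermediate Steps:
A = 139 (A = 73 + 66 = 139)
r = 43
o = 139/43 ≈ 3.2326
n(c, j) = 119/129 (n(c, j) = 2 - 1/3*139/43 = 2 - 139/129 = 119/129)
n(-22, -220) - (I(2)*106 + 9) = 119/129 - (2*106 + 9) = 119/129 - (212 + 9) = 119/129 - 1*221 = 119/129 - 221 = -28390/129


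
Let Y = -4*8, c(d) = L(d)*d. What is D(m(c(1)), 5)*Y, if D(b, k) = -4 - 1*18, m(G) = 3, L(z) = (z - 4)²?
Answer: 704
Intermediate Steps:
L(z) = (-4 + z)²
c(d) = d*(-4 + d)² (c(d) = (-4 + d)²*d = d*(-4 + d)²)
D(b, k) = -22 (D(b, k) = -4 - 18 = -22)
Y = -32
D(m(c(1)), 5)*Y = -22*(-32) = 704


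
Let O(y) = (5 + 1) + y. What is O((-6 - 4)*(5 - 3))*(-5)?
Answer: 70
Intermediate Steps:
O(y) = 6 + y
O((-6 - 4)*(5 - 3))*(-5) = (6 + (-6 - 4)*(5 - 3))*(-5) = (6 - 10*2)*(-5) = (6 - 20)*(-5) = -14*(-5) = 70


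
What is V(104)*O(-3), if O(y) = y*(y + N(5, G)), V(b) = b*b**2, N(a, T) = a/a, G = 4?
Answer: 6749184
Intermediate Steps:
N(a, T) = 1
V(b) = b**3
O(y) = y*(1 + y) (O(y) = y*(y + 1) = y*(1 + y))
V(104)*O(-3) = 104**3*(-3*(1 - 3)) = 1124864*(-3*(-2)) = 1124864*6 = 6749184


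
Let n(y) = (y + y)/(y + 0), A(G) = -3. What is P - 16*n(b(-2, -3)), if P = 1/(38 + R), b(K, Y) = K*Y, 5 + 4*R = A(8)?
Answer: -1151/36 ≈ -31.972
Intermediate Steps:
R = -2 (R = -5/4 + (1/4)*(-3) = -5/4 - 3/4 = -2)
n(y) = 2 (n(y) = (2*y)/y = 2)
P = 1/36 (P = 1/(38 - 2) = 1/36 ≈ 0.027778)
P - 16*n(b(-2, -3)) = 1/36 - 16*2 = 1/36 - 32 = -1151/36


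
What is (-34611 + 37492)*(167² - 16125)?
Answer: 33892084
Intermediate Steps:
(-34611 + 37492)*(167² - 16125) = 2881*(27889 - 16125) = 2881*11764 = 33892084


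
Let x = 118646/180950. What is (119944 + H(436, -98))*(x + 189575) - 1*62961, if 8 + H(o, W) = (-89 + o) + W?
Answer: 37479823472571/1645 ≈ 2.2784e+10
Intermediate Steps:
H(o, W) = -97 + W + o (H(o, W) = -8 + ((-89 + o) + W) = -8 + (-89 + W + o) = -97 + W + o)
x = 5393/8225 (x = 118646*(1/180950) = 5393/8225 ≈ 0.65568)
(119944 + H(436, -98))*(x + 189575) - 1*62961 = (119944 + (-97 - 98 + 436))*(5393/8225 + 189575) - 1*62961 = (119944 + 241)*(1559259768/8225) - 62961 = 120185*(1559259768/8225) - 62961 = 37479927043416/1645 - 62961 = 37479823472571/1645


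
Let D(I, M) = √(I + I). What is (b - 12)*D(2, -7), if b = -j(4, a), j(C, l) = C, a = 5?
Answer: -32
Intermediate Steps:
b = -4 (b = -1*4 = -4)
D(I, M) = √2*√I (D(I, M) = √(2*I) = √2*√I)
(b - 12)*D(2, -7) = (-4 - 12)*(√2*√2) = -16*2 = -32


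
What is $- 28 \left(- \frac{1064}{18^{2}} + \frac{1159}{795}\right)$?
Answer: $\frac{1097516}{21465} \approx 51.13$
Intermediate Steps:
$- 28 \left(- \frac{1064}{18^{2}} + \frac{1159}{795}\right) = - 28 \left(- \frac{1064}{324} + 1159 \cdot \frac{1}{795}\right) = - 28 \left(\left(-1064\right) \frac{1}{324} + \frac{1159}{795}\right) = - 28 \left(- \frac{266}{81} + \frac{1159}{795}\right) = \left(-28\right) \left(- \frac{39197}{21465}\right) = \frac{1097516}{21465}$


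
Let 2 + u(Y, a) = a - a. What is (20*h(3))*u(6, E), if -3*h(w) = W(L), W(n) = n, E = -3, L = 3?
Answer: 40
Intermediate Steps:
u(Y, a) = -2 (u(Y, a) = -2 + (a - a) = -2 + 0 = -2)
h(w) = -1 (h(w) = -⅓*3 = -1)
(20*h(3))*u(6, E) = (20*(-1))*(-2) = -20*(-2) = 40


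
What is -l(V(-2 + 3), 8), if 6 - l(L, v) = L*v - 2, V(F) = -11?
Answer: -96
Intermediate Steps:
l(L, v) = 8 - L*v (l(L, v) = 6 - (L*v - 2) = 6 - (-2 + L*v) = 6 + (2 - L*v) = 8 - L*v)
-l(V(-2 + 3), 8) = -(8 - 1*(-11)*8) = -(8 + 88) = -1*96 = -96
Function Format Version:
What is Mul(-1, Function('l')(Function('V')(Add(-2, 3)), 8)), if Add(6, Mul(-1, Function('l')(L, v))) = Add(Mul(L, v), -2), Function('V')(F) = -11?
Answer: -96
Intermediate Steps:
Function('l')(L, v) = Add(8, Mul(-1, L, v)) (Function('l')(L, v) = Add(6, Mul(-1, Add(Mul(L, v), -2))) = Add(6, Mul(-1, Add(-2, Mul(L, v)))) = Add(6, Add(2, Mul(-1, L, v))) = Add(8, Mul(-1, L, v)))
Mul(-1, Function('l')(Function('V')(Add(-2, 3)), 8)) = Mul(-1, Add(8, Mul(-1, -11, 8))) = Mul(-1, Add(8, 88)) = Mul(-1, 96) = -96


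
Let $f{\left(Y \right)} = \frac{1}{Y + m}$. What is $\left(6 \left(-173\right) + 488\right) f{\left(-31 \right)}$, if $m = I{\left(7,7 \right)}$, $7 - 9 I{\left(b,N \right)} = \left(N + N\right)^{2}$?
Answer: $\frac{275}{26} \approx 10.577$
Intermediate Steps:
$I{\left(b,N \right)} = \frac{7}{9} - \frac{4 N^{2}}{9}$ ($I{\left(b,N \right)} = \frac{7}{9} - \frac{\left(N + N\right)^{2}}{9} = \frac{7}{9} - \frac{\left(2 N\right)^{2}}{9} = \frac{7}{9} - \frac{4 N^{2}}{9}$)
$m = -21$ ($m = \frac{7}{9} - \frac{4 \cdot 7^{2}}{9} = \frac{7}{9} - \frac{196}{9} = -21$)
$f{\left(Y \right)} = \frac{1}{-21 + Y}$ ($f{\left(Y \right)} = \frac{1}{Y - 21} = \frac{1}{-21 + Y}$)
$\left(6 \left(-173\right) + 488\right) f{\left(-31 \right)} = \frac{6 \left(-173\right) + 488}{-21 - 31} = \frac{-1038 + 488}{-52} = \left(-550\right) \left(- \frac{1}{52}\right) = \frac{275}{26}$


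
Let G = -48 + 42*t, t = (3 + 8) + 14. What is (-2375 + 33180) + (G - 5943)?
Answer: 25864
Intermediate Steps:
t = 25 (t = 11 + 14 = 25)
G = 1002 (G = -48 + 42*25 = -48 + 1050 = 1002)
(-2375 + 33180) + (G - 5943) = (-2375 + 33180) + (1002 - 5943) = 30805 - 4941 = 25864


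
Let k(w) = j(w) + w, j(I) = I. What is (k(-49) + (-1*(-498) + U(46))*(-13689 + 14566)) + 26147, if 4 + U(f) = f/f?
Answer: 460164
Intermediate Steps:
U(f) = -3 (U(f) = -4 + f/f = -4 + 1 = -3)
k(w) = 2*w (k(w) = w + w = 2*w)
(k(-49) + (-1*(-498) + U(46))*(-13689 + 14566)) + 26147 = (2*(-49) + (-1*(-498) - 3)*(-13689 + 14566)) + 26147 = (-98 + (498 - 3)*877) + 26147 = (-98 + 495*877) + 26147 = (-98 + 434115) + 26147 = 434017 + 26147 = 460164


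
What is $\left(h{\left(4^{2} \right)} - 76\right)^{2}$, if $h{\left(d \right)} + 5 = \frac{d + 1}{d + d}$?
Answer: $\frac{6630625}{1024} \approx 6475.2$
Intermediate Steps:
$h{\left(d \right)} = -5 + \frac{1 + d}{2 d}$ ($h{\left(d \right)} = -5 + \frac{d + 1}{d + d} = -5 + \frac{1 + d}{2 d}$)
$\left(h{\left(4^{2} \right)} - 76\right)^{2} = \left(\frac{1 - 9 \cdot 4^{2}}{2 \cdot 4^{2}} - 76\right)^{2} = \left(\frac{1 - 144}{2 \cdot 16} - 76\right)^{2} = \left(\frac{1}{2} \cdot \frac{1}{16} \left(1 - 144\right) - 76\right)^{2} = \left(\frac{1}{2} \cdot \frac{1}{16} \left(-143\right) - 76\right)^{2} = \left(- \frac{143}{32} - 76\right)^{2} = \left(- \frac{2575}{32}\right)^{2} = \frac{6630625}{1024}$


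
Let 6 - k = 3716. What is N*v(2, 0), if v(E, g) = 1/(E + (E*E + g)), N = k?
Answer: -1855/3 ≈ -618.33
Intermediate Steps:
k = -3710 (k = 6 - 1*3716 = 6 - 3716 = -3710)
N = -3710
v(E, g) = 1/(E + g + E²) (v(E, g) = 1/(E + (E² + g)) = 1/(E + (g + E²)) = 1/(E + g + E²))
N*v(2, 0) = -3710/(2 + 0 + 2²) = -3710/(2 + 0 + 4) = -3710/6 = -3710*⅙ = -1855/3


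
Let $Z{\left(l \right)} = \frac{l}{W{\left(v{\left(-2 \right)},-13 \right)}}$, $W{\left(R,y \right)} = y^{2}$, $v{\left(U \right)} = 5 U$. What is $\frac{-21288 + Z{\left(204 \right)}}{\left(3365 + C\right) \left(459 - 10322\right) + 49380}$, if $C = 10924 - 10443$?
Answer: $\frac{599578}{1067058057} \approx 0.0005619$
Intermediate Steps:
$C = 481$ ($C = 10924 - 10443 = 481$)
$Z{\left(l \right)} = \frac{l}{169}$ ($Z{\left(l \right)} = \frac{l}{\left(-13\right)^{2}} = \frac{l}{169}$)
$\frac{-21288 + Z{\left(204 \right)}}{\left(3365 + C\right) \left(459 - 10322\right) + 49380} = \frac{-21288 + \frac{1}{169} \cdot 204}{\left(3365 + 481\right) \left(459 - 10322\right) + 49380} = \frac{-21288 + \frac{204}{169}}{3846 \left(-9863\right) + 49380} = - \frac{3597468}{169 \left(-37933098 + 49380\right)} = - \frac{3597468}{169 \left(-37883718\right)} = \left(- \frac{3597468}{169}\right) \left(- \frac{1}{37883718}\right) = \frac{599578}{1067058057}$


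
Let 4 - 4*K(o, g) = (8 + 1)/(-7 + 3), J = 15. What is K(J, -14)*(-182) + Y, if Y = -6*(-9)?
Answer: -1843/8 ≈ -230.38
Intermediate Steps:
K(o, g) = 25/16 (K(o, g) = 1 - (8 + 1)/(4*(-7 + 3)) = 1 - 9/(4*(-4)) = 1 - 9*(-1)/(4*4) = 1 - 1/4*(-9/4) = 1 + 9/16 = 25/16)
Y = 54
K(J, -14)*(-182) + Y = (25/16)*(-182) + 54 = -2275/8 + 54 = -1843/8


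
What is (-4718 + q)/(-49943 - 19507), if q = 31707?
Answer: -26989/69450 ≈ -0.38861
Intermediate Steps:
(-4718 + q)/(-49943 - 19507) = (-4718 + 31707)/(-49943 - 19507) = 26989/(-69450) = 26989*(-1/69450) = -26989/69450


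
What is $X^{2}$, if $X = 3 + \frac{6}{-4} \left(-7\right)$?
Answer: $\frac{729}{4} \approx 182.25$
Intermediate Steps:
$X = \frac{27}{2}$ ($X = 3 + 6 \left(- \frac{1}{4}\right) \left(-7\right) = 3 - - \frac{21}{2} = 3 + \frac{21}{2} = \frac{27}{2} \approx 13.5$)
$X^{2} = \left(\frac{27}{2}\right)^{2} = \frac{729}{4}$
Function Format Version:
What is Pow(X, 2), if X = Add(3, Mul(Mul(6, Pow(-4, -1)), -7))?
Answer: Rational(729, 4) ≈ 182.25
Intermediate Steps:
X = Rational(27, 2) (X = Add(3, Mul(Mul(6, Rational(-1, 4)), -7)) = Add(3, Mul(Rational(-3, 2), -7)) = Add(3, Rational(21, 2)) = Rational(27, 2) ≈ 13.500)
Pow(X, 2) = Pow(Rational(27, 2), 2) = Rational(729, 4)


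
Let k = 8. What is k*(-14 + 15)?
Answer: 8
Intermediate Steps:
k*(-14 + 15) = 8*(-14 + 15) = 8*1 = 8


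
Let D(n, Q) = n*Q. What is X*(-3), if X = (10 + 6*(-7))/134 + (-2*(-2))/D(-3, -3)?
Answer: -124/201 ≈ -0.61692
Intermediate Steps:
D(n, Q) = Q*n
X = 124/603 (X = (10 + 6*(-7))/134 + (-2*(-2))/((-3*(-3))) = (10 - 42)*(1/134) + 4/9 = -32*1/134 + 4*(⅑) = -16/67 + 4/9 = 124/603 ≈ 0.20564)
X*(-3) = (124/603)*(-3) = -124/201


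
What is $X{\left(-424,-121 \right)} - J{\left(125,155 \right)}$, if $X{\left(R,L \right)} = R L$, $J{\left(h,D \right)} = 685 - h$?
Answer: $50744$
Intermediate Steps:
$X{\left(R,L \right)} = L R$
$X{\left(-424,-121 \right)} - J{\left(125,155 \right)} = \left(-121\right) \left(-424\right) - \left(685 - 125\right) = 51304 - \left(685 - 125\right) = 51304 - 560 = 50744$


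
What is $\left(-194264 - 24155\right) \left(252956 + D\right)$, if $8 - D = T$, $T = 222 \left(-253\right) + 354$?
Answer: $-67442545144$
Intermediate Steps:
$T = -55812$ ($T = -56166 + 354 = -55812$)
$D = 55820$ ($D = 8 - -55812 = 8 + 55812 = 55820$)
$\left(-194264 - 24155\right) \left(252956 + D\right) = \left(-194264 - 24155\right) \left(252956 + 55820\right) = \left(-218419\right) 308776 = -67442545144$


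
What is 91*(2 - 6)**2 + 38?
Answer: 1494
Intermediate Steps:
91*(2 - 6)**2 + 38 = 91*(-4)**2 + 38 = 91*16 + 38 = 1456 + 38 = 1494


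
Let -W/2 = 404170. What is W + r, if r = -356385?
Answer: -1164725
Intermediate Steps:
W = -808340 (W = -2*404170 = -808340)
W + r = -808340 - 356385 = -1164725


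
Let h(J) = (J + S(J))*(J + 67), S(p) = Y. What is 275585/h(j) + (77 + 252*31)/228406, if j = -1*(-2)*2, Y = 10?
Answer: 15738277294/56758891 ≈ 277.28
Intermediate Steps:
S(p) = 10
j = 4 (j = 2*2 = 4)
h(J) = (10 + J)*(67 + J) (h(J) = (J + 10)*(J + 67) = (10 + J)*(67 + J))
275585/h(j) + (77 + 252*31)/228406 = 275585/(670 + 4**2 + 77*4) + (77 + 252*31)/228406 = 275585/(670 + 16 + 308) + (77 + 7812)*(1/228406) = 275585/994 + 7889*(1/228406) = 275585*(1/994) + 7889/228406 = 275585/994 + 7889/228406 = 15738277294/56758891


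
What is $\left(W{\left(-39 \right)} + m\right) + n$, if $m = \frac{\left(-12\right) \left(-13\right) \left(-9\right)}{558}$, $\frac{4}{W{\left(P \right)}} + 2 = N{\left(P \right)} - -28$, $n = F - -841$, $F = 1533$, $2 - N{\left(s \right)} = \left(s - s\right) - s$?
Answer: $\frac{808552}{341} \approx 2371.1$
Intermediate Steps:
$N{\left(s \right)} = 2 + s$ ($N{\left(s \right)} = 2 - \left(\left(s - s\right) - s\right) = 2 - \left(0 - s\right) = 2 - - s = 2 + s$)
$n = 2374$ ($n = 1533 - -841 = 1533 + 841 = 2374$)
$W{\left(P \right)} = \frac{4}{28 + P}$ ($W{\left(P \right)} = \frac{4}{-2 + \left(\left(2 + P\right) - -28\right)} = \frac{4}{-2 + \left(\left(2 + P\right) + 28\right)} = \frac{4}{-2 + \left(30 + P\right)} = \frac{4}{28 + P}$)
$m = - \frac{78}{31}$ ($m = 156 \left(-9\right) \frac{1}{558} = \left(-1404\right) \frac{1}{558} = - \frac{78}{31} \approx -2.5161$)
$\left(W{\left(-39 \right)} + m\right) + n = \left(\frac{4}{28 - 39} - \frac{78}{31}\right) + 2374 = \left(\frac{4}{-11} - \frac{78}{31}\right) + 2374 = \left(4 \left(- \frac{1}{11}\right) - \frac{78}{31}\right) + 2374 = \left(- \frac{4}{11} - \frac{78}{31}\right) + 2374 = - \frac{982}{341} + 2374 = \frac{808552}{341}$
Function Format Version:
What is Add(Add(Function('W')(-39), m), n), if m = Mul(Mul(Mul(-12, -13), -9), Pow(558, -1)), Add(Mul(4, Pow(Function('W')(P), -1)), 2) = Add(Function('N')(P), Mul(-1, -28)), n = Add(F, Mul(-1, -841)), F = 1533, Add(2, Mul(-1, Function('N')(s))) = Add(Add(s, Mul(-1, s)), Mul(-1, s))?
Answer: Rational(808552, 341) ≈ 2371.1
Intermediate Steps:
Function('N')(s) = Add(2, s) (Function('N')(s) = Add(2, Mul(-1, Add(Add(s, Mul(-1, s)), Mul(-1, s)))) = Add(2, Mul(-1, Add(0, Mul(-1, s)))) = Add(2, Mul(-1, Mul(-1, s))) = Add(2, s))
n = 2374 (n = Add(1533, Mul(-1, -841)) = Add(1533, 841) = 2374)
Function('W')(P) = Mul(4, Pow(Add(28, P), -1)) (Function('W')(P) = Mul(4, Pow(Add(-2, Add(Add(2, P), Mul(-1, -28))), -1)) = Mul(4, Pow(Add(-2, Add(Add(2, P), 28)), -1)) = Mul(4, Pow(Add(-2, Add(30, P)), -1)) = Mul(4, Pow(Add(28, P), -1)))
m = Rational(-78, 31) (m = Mul(Mul(156, -9), Rational(1, 558)) = Mul(-1404, Rational(1, 558)) = Rational(-78, 31) ≈ -2.5161)
Add(Add(Function('W')(-39), m), n) = Add(Add(Mul(4, Pow(Add(28, -39), -1)), Rational(-78, 31)), 2374) = Add(Add(Mul(4, Pow(-11, -1)), Rational(-78, 31)), 2374) = Add(Add(Mul(4, Rational(-1, 11)), Rational(-78, 31)), 2374) = Add(Add(Rational(-4, 11), Rational(-78, 31)), 2374) = Add(Rational(-982, 341), 2374) = Rational(808552, 341)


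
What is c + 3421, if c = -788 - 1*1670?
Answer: 963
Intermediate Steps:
c = -2458 (c = -788 - 1670 = -2458)
c + 3421 = -2458 + 3421 = 963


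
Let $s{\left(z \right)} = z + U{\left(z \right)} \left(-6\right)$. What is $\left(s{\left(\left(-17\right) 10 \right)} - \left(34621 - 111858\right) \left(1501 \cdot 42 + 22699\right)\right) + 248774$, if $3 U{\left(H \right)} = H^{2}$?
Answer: $6622568421$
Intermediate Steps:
$U{\left(H \right)} = \frac{H^{2}}{3}$
$s{\left(z \right)} = z - 2 z^{2}$ ($s{\left(z \right)} = z + \frac{z^{2}}{3} \left(-6\right) = z - 2 z^{2}$)
$\left(s{\left(\left(-17\right) 10 \right)} - \left(34621 - 111858\right) \left(1501 \cdot 42 + 22699\right)\right) + 248774 = \left(\left(-17\right) 10 \left(1 - 2 \left(\left(-17\right) 10\right)\right) - \left(34621 - 111858\right) \left(1501 \cdot 42 + 22699\right)\right) + 248774 = \left(- 170 \left(1 - -340\right) - - 77237 \left(63042 + 22699\right)\right) + 248774 = \left(- 170 \left(1 + 340\right) - \left(-77237\right) 85741\right) + 248774 = \left(\left(-170\right) 341 - -6622377617\right) + 248774 = \left(-57970 + 6622377617\right) + 248774 = 6622319647 + 248774 = 6622568421$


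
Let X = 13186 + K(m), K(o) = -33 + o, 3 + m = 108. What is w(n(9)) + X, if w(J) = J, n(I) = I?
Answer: 13267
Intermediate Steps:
m = 105 (m = -3 + 108 = 105)
X = 13258 (X = 13186 + (-33 + 105) = 13186 + 72 = 13258)
w(n(9)) + X = 9 + 13258 = 13267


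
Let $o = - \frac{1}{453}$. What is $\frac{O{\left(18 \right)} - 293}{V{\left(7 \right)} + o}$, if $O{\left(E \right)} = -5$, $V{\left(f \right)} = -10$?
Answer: $\frac{134994}{4531} \approx 29.793$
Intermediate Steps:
$o = - \frac{1}{453}$ ($o = \left(-1\right) \frac{1}{453} = - \frac{1}{453} \approx -0.0022075$)
$\frac{O{\left(18 \right)} - 293}{V{\left(7 \right)} + o} = \frac{-5 - 293}{-10 - \frac{1}{453}} = - \frac{298}{- \frac{4531}{453}} = \left(-298\right) \left(- \frac{453}{4531}\right) = \frac{134994}{4531}$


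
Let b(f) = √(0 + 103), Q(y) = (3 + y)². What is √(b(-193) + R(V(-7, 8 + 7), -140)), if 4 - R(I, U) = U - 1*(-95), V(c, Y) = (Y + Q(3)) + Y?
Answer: √(49 + √103) ≈ 7.6908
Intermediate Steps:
b(f) = √103
V(c, Y) = 36 + 2*Y (V(c, Y) = (Y + (3 + 3)²) + Y = (Y + 6²) + Y = (Y + 36) + Y = (36 + Y) + Y = 36 + 2*Y)
R(I, U) = -91 - U (R(I, U) = 4 - (U - 1*(-95)) = 4 - (U + 95) = 4 - (95 + U) = 4 + (-95 - U) = -91 - U)
√(b(-193) + R(V(-7, 8 + 7), -140)) = √(√103 + (-91 - 1*(-140))) = √(√103 + (-91 + 140)) = √(√103 + 49) = √(49 + √103)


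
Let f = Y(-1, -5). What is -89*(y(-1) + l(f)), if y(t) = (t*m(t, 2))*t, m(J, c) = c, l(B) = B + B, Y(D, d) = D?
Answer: 0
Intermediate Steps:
f = -1
l(B) = 2*B
y(t) = 2*t² (y(t) = (t*2)*t = (2*t)*t = 2*t²)
-89*(y(-1) + l(f)) = -89*(2*(-1)² + 2*(-1)) = -89*(2*1 - 2) = -89*(2 - 2) = -89*0 = 0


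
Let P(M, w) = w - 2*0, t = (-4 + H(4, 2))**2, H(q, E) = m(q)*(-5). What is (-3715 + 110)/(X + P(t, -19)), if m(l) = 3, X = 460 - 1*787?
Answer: 3605/346 ≈ 10.419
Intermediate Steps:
X = -327 (X = 460 - 787 = -327)
H(q, E) = -15 (H(q, E) = 3*(-5) = -15)
t = 361 (t = (-4 - 15)**2 = (-19)**2 = 361)
P(M, w) = w (P(M, w) = w + 0 = w)
(-3715 + 110)/(X + P(t, -19)) = (-3715 + 110)/(-327 - 19) = -3605/(-346) = -3605*(-1/346) = 3605/346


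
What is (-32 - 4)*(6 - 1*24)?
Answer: 648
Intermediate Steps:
(-32 - 4)*(6 - 1*24) = -36*(6 - 24) = -36*(-18) = 648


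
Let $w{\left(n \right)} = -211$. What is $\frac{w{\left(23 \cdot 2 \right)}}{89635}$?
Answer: $- \frac{211}{89635} \approx -0.002354$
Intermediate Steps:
$\frac{w{\left(23 \cdot 2 \right)}}{89635} = - \frac{211}{89635}$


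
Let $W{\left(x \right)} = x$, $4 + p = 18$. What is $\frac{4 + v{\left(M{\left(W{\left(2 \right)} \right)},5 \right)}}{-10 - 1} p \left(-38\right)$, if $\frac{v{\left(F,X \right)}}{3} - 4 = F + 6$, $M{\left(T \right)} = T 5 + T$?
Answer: $\frac{37240}{11} \approx 3385.5$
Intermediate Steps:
$p = 14$ ($p = -4 + 18 = 14$)
$M{\left(T \right)} = 6 T$ ($M{\left(T \right)} = 5 T + T = 6 T$)
$v{\left(F,X \right)} = 30 + 3 F$ ($v{\left(F,X \right)} = 12 + 3 \left(F + 6\right) = 12 + 3 \left(6 + F\right) = 12 + \left(18 + 3 F\right) = 30 + 3 F$)
$\frac{4 + v{\left(M{\left(W{\left(2 \right)} \right)},5 \right)}}{-10 - 1} p \left(-38\right) = \frac{4 + \left(30 + 3 \cdot 6 \cdot 2\right)}{-10 - 1} \cdot 14 \left(-38\right) = \frac{4 + \left(30 + 3 \cdot 12\right)}{-11} \cdot 14 \left(-38\right) = \left(4 + \left(30 + 36\right)\right) \left(- \frac{1}{11}\right) 14 \left(-38\right) = \left(4 + 66\right) \left(- \frac{1}{11}\right) 14 \left(-38\right) = 70 \left(- \frac{1}{11}\right) 14 \left(-38\right) = \left(- \frac{70}{11}\right) 14 \left(-38\right) = \left(- \frac{980}{11}\right) \left(-38\right) = \frac{37240}{11}$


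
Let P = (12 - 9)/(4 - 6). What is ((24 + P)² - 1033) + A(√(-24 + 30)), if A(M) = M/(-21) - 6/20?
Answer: -10541/20 - √6/21 ≈ -527.17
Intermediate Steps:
A(M) = -3/10 - M/21 (A(M) = M*(-1/21) - 6*1/20 = -M/21 - 3/10 = -3/10 - M/21)
P = -3/2 (P = 3/(-2) = 3*(-½) = -3/2 ≈ -1.5000)
((24 + P)² - 1033) + A(√(-24 + 30)) = ((24 - 3/2)² - 1033) + (-3/10 - √(-24 + 30)/21) = ((45/2)² - 1033) + (-3/10 - √6/21) = (2025/4 - 1033) + (-3/10 - √6/21) = -2107/4 + (-3/10 - √6/21) = -10541/20 - √6/21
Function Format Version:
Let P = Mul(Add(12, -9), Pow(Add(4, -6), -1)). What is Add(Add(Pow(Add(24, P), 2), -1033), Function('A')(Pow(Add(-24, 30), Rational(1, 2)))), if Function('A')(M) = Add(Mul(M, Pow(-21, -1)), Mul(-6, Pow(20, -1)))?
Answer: Add(Rational(-10541, 20), Mul(Rational(-1, 21), Pow(6, Rational(1, 2)))) ≈ -527.17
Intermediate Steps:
Function('A')(M) = Add(Rational(-3, 10), Mul(Rational(-1, 21), M)) (Function('A')(M) = Add(Mul(M, Rational(-1, 21)), Mul(-6, Rational(1, 20))) = Add(Mul(Rational(-1, 21), M), Rational(-3, 10)) = Add(Rational(-3, 10), Mul(Rational(-1, 21), M)))
P = Rational(-3, 2) (P = Mul(3, Pow(-2, -1)) = Mul(3, Rational(-1, 2)) = Rational(-3, 2) ≈ -1.5000)
Add(Add(Pow(Add(24, P), 2), -1033), Function('A')(Pow(Add(-24, 30), Rational(1, 2)))) = Add(Add(Pow(Add(24, Rational(-3, 2)), 2), -1033), Add(Rational(-3, 10), Mul(Rational(-1, 21), Pow(Add(-24, 30), Rational(1, 2))))) = Add(Add(Pow(Rational(45, 2), 2), -1033), Add(Rational(-3, 10), Mul(Rational(-1, 21), Pow(6, Rational(1, 2))))) = Add(Add(Rational(2025, 4), -1033), Add(Rational(-3, 10), Mul(Rational(-1, 21), Pow(6, Rational(1, 2))))) = Add(Rational(-2107, 4), Add(Rational(-3, 10), Mul(Rational(-1, 21), Pow(6, Rational(1, 2))))) = Add(Rational(-10541, 20), Mul(Rational(-1, 21), Pow(6, Rational(1, 2))))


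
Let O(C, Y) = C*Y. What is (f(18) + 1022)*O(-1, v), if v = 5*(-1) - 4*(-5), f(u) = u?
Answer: -15600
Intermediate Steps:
v = 15 (v = -5 + 20 = 15)
(f(18) + 1022)*O(-1, v) = (18 + 1022)*(-1*15) = 1040*(-15) = -15600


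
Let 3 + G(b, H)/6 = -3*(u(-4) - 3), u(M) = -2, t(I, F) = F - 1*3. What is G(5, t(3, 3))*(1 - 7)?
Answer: -432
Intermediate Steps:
t(I, F) = -3 + F (t(I, F) = F - 3 = -3 + F)
G(b, H) = 72 (G(b, H) = -18 + 6*(-3*(-2 - 3)) = -18 + 6*(-3*(-5)) = -18 + 6*15 = -18 + 90 = 72)
G(5, t(3, 3))*(1 - 7) = 72*(1 - 7) = 72*(-6) = -432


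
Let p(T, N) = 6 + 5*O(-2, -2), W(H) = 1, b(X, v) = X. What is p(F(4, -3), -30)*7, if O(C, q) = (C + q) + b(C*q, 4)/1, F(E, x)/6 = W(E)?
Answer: 42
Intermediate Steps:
F(E, x) = 6 (F(E, x) = 6*1 = 6)
O(C, q) = C + q + C*q (O(C, q) = (C + q) + (C*q)/1 = (C + q) + (C*q)*1 = (C + q) + C*q = C + q + C*q)
p(T, N) = 6 (p(T, N) = 6 + 5*(-2 - 2 - 2*(-2)) = 6 + 5*(-2 - 2 + 4) = 6 + 5*0 = 6 + 0 = 6)
p(F(4, -3), -30)*7 = 6*7 = 42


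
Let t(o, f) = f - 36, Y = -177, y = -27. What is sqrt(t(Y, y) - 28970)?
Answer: I*sqrt(29033) ≈ 170.39*I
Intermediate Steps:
t(o, f) = -36 + f
sqrt(t(Y, y) - 28970) = sqrt((-36 - 27) - 28970) = sqrt(-63 - 28970) = sqrt(-29033) = I*sqrt(29033)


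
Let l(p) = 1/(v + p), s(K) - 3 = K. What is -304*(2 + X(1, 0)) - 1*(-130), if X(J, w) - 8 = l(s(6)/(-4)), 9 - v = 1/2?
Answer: -73966/25 ≈ -2958.6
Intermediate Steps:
v = 17/2 (v = 9 - 1/2 = 9 - 1*½ = 9 - ½ = 17/2 ≈ 8.5000)
s(K) = 3 + K
l(p) = 1/(17/2 + p)
X(J, w) = 204/25 (X(J, w) = 8 + 2/(17 + 2*((3 + 6)/(-4))) = 8 + 2/(17 + 2*(9*(-¼))) = 8 + 2/(17 + 2*(-9/4)) = 8 + 2/(17 - 9/2) = 8 + 2/(25/2) = 8 + 2*(2/25) = 8 + 4/25 = 204/25)
-304*(2 + X(1, 0)) - 1*(-130) = -304*(2 + 204/25) - 1*(-130) = -304*254/25 + 130 = -152*508/25 + 130 = -77216/25 + 130 = -73966/25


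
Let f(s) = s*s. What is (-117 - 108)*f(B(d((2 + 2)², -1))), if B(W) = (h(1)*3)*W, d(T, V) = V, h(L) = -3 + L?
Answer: -8100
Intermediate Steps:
B(W) = -6*W (B(W) = ((-3 + 1)*3)*W = (-2*3)*W = -6*W)
f(s) = s²
(-117 - 108)*f(B(d((2 + 2)², -1))) = (-117 - 108)*(-6*(-1))² = -225*6² = -225*36 = -8100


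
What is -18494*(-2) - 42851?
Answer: -5863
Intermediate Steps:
-18494*(-2) - 42851 = 36988 - 42851 = -5863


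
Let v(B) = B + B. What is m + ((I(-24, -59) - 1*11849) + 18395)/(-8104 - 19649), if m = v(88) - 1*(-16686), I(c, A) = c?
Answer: 155988188/9251 ≈ 16862.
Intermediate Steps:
v(B) = 2*B
m = 16862 (m = 2*88 - 1*(-16686) = 176 + 16686 = 16862)
m + ((I(-24, -59) - 1*11849) + 18395)/(-8104 - 19649) = 16862 + ((-24 - 1*11849) + 18395)/(-8104 - 19649) = 16862 + ((-24 - 11849) + 18395)/(-27753) = 16862 + (-11873 + 18395)*(-1/27753) = 16862 + 6522*(-1/27753) = 16862 - 2174/9251 = 155988188/9251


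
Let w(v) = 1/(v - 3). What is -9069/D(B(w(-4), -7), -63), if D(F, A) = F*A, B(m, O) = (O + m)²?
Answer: 21161/7500 ≈ 2.8215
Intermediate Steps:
w(v) = 1/(-3 + v)
D(F, A) = A*F
-9069/D(B(w(-4), -7), -63) = -9069*(-1/(63*(-7 + 1/(-3 - 4))²)) = -9069*(-1/(63*(-7 + 1/(-7))²)) = -9069*(-1/(63*(-7 - ⅐)²)) = -9069/((-63*(-50/7)²)) = -9069/((-63*2500/49)) = -9069/(-22500/7) = -9069*(-7/22500) = 21161/7500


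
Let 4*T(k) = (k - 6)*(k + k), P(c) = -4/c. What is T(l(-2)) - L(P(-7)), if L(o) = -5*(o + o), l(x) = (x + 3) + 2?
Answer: 17/14 ≈ 1.2143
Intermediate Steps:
l(x) = 5 + x (l(x) = (3 + x) + 2 = 5 + x)
L(o) = -10*o
T(k) = k*(-6 + k)/2 (T(k) = ((k - 6)*(k + k))/4 = ((-6 + k)*(2*k))/4 = (2*k*(-6 + k))/4 = k*(-6 + k)/2)
T(l(-2)) - L(P(-7)) = (5 - 2)*(-6 + (5 - 2))/2 - (-10)*(-4/(-7)) = (½)*3*(-6 + 3) - (-10)*(-4*(-⅐)) = (½)*3*(-3) - (-10)*4/7 = -9/2 - 1*(-40/7) = -9/2 + 40/7 = 17/14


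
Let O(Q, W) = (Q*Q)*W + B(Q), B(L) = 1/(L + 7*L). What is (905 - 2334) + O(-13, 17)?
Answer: 150175/104 ≈ 1444.0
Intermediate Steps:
B(L) = 1/(8*L)
O(Q, W) = 1/(8*Q) + W*Q² (O(Q, W) = (Q*Q)*W + 1/(8*Q) = Q²*W + 1/(8*Q) = W*Q² + 1/(8*Q) = 1/(8*Q) + W*Q²)
(905 - 2334) + O(-13, 17) = (905 - 2334) + (⅛ + 17*(-13)³)/(-13) = -1429 - (⅛ + 17*(-2197))/13 = -1429 - (⅛ - 37349)/13 = -1429 - 1/13*(-298791/8) = -1429 + 298791/104 = 150175/104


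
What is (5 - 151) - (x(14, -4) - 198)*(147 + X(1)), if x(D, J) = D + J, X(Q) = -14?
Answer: 24858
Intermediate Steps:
(5 - 151) - (x(14, -4) - 198)*(147 + X(1)) = (5 - 151) - ((14 - 4) - 198)*(147 - 14) = -146 - (10 - 198)*133 = -146 - (-188)*133 = -146 - 1*(-25004) = -146 + 25004 = 24858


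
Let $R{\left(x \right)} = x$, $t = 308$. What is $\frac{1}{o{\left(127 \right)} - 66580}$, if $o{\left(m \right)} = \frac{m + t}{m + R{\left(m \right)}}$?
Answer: $- \frac{254}{16910885} \approx -1.502 \cdot 10^{-5}$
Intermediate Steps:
$o{\left(m \right)} = \frac{308 + m}{2 m}$ ($o{\left(m \right)} = \frac{m + 308}{m + m} = \frac{308 + m}{2 m}$)
$\frac{1}{o{\left(127 \right)} - 66580} = \frac{1}{\frac{308 + 127}{2 \cdot 127} - 66580} = \frac{1}{\frac{1}{2} \cdot \frac{1}{127} \cdot 435 - 66580} = \frac{1}{\frac{435}{254} - 66580} = \frac{1}{- \frac{16910885}{254}} = - \frac{254}{16910885}$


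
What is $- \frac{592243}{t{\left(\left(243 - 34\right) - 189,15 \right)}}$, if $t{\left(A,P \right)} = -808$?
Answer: $\frac{592243}{808} \approx 732.97$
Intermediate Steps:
$- \frac{592243}{t{\left(\left(243 - 34\right) - 189,15 \right)}} = - \frac{592243}{-808} = \left(-592243\right) \left(- \frac{1}{808}\right) = \frac{592243}{808}$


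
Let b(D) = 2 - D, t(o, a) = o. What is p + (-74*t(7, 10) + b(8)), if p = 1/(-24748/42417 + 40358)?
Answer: -897004399495/1711840538 ≈ -524.00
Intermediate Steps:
p = 42417/1711840538 (p = 1/(-24748*1/42417 + 40358) = 1/(-24748/42417 + 40358) = 1/(1711840538/42417) = 42417/1711840538 ≈ 2.4779e-5)
p + (-74*t(7, 10) + b(8)) = 42417/1711840538 + (-74*7 + (2 - 1*8)) = 42417/1711840538 + (-518 + (2 - 8)) = 42417/1711840538 + (-518 - 6) = 42417/1711840538 - 524 = -897004399495/1711840538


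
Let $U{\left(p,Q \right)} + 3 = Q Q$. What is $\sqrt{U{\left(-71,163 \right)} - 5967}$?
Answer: $\sqrt{20599} \approx 143.52$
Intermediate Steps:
$U{\left(p,Q \right)} = -3 + Q^{2}$ ($U{\left(p,Q \right)} = -3 + Q Q = -3 + Q^{2}$)
$\sqrt{U{\left(-71,163 \right)} - 5967} = \sqrt{\left(-3 + 163^{2}\right) - 5967} = \sqrt{\left(-3 + 26569\right) - 5967} = \sqrt{26566 - 5967} = \sqrt{20599}$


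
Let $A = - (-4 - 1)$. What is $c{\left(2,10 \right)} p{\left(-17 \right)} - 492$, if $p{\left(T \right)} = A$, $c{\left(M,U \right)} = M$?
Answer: $-482$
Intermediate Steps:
$A = 5$ ($A = \left(-1\right) \left(-5\right) = 5$)
$p{\left(T \right)} = 5$
$c{\left(2,10 \right)} p{\left(-17 \right)} - 492 = 2 \cdot 5 - 492 = 10 - 492 = -482$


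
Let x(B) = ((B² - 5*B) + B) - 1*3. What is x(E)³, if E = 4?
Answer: -27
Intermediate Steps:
x(B) = -3 + B² - 4*B (x(B) = (B² - 4*B) - 3 = -3 + B² - 4*B)
x(E)³ = (-3 + 4² - 4*4)³ = (-3 + 16 - 16)³ = (-3)³ = -27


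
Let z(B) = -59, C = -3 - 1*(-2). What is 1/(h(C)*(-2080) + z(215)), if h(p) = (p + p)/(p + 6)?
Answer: 1/773 ≈ 0.0012937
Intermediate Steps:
C = -1 (C = -3 + 2 = -1)
h(p) = 2*p/(6 + p) (h(p) = (2*p)/(6 + p) = 2*p/(6 + p))
1/(h(C)*(-2080) + z(215)) = 1/((2*(-1)/(6 - 1))*(-2080) - 59) = 1/((2*(-1)/5)*(-2080) - 59) = 1/((2*(-1)*(1/5))*(-2080) - 59) = 1/(-2/5*(-2080) - 59) = 1/(832 - 59) = 1/773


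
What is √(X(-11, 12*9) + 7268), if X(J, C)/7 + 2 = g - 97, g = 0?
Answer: 5*√263 ≈ 81.086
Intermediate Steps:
X(J, C) = -693 (X(J, C) = -14 + 7*(0 - 97) = -14 + 7*(-97) = -14 - 679 = -693)
√(X(-11, 12*9) + 7268) = √(-693 + 7268) = √6575 = 5*√263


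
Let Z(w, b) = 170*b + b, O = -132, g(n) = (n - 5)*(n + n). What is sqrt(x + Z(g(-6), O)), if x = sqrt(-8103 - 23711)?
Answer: sqrt(-22572 + I*sqrt(31814)) ≈ 0.5936 + 150.24*I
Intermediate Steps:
g(n) = 2*n*(-5 + n) (g(n) = (-5 + n)*(2*n) = 2*n*(-5 + n))
Z(w, b) = 171*b
x = I*sqrt(31814) (x = sqrt(-31814) = I*sqrt(31814) ≈ 178.36*I)
sqrt(x + Z(g(-6), O)) = sqrt(I*sqrt(31814) + 171*(-132)) = sqrt(I*sqrt(31814) - 22572) = sqrt(-22572 + I*sqrt(31814))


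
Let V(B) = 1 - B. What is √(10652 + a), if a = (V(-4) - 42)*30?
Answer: √9542 ≈ 97.683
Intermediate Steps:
a = -1110 (a = ((1 - 1*(-4)) - 42)*30 = ((1 + 4) - 42)*30 = (5 - 42)*30 = -37*30 = -1110)
√(10652 + a) = √(10652 - 1110) = √9542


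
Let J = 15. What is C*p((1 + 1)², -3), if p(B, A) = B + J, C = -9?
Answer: -171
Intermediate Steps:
p(B, A) = 15 + B (p(B, A) = B + 15 = 15 + B)
C*p((1 + 1)², -3) = -9*(15 + (1 + 1)²) = -9*(15 + 2²) = -9*(15 + 4) = -9*19 = -171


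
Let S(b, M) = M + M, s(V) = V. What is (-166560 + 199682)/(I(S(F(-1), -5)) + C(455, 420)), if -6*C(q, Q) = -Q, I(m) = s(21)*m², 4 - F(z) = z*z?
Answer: 16561/1085 ≈ 15.264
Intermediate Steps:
F(z) = 4 - z² (F(z) = 4 - z*z = 4 - z²)
S(b, M) = 2*M
I(m) = 21*m²
C(q, Q) = Q/6 (C(q, Q) = -(-1)*Q/6 = Q/6)
(-166560 + 199682)/(I(S(F(-1), -5)) + C(455, 420)) = (-166560 + 199682)/(21*(2*(-5))² + (⅙)*420) = 33122/(21*(-10)² + 70) = 33122/(21*100 + 70) = 33122/(2100 + 70) = 33122/2170 = 33122*(1/2170) = 16561/1085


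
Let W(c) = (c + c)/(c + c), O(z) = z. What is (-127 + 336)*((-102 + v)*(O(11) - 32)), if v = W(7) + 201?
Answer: -438900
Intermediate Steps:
W(c) = 1 (W(c) = (2*c)/((2*c)) = (2*c)*(1/(2*c)) = 1)
v = 202 (v = 1 + 201 = 202)
(-127 + 336)*((-102 + v)*(O(11) - 32)) = (-127 + 336)*((-102 + 202)*(11 - 32)) = 209*(100*(-21)) = 209*(-2100) = -438900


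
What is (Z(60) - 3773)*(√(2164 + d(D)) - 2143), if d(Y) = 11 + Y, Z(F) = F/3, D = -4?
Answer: 8042679 - 3753*√2171 ≈ 7.8678e+6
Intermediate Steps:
Z(F) = F/3 (Z(F) = F*(⅓) = F/3)
(Z(60) - 3773)*(√(2164 + d(D)) - 2143) = ((⅓)*60 - 3773)*(√(2164 + (11 - 4)) - 2143) = (20 - 3773)*(√(2164 + 7) - 2143) = -3753*(√2171 - 2143) = -3753*(-2143 + √2171) = 8042679 - 3753*√2171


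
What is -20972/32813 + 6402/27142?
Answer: -179576599/445305223 ≈ -0.40327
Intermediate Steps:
-20972/32813 + 6402/27142 = -20972*1/32813 + 6402*(1/27142) = -20972/32813 + 3201/13571 = -179576599/445305223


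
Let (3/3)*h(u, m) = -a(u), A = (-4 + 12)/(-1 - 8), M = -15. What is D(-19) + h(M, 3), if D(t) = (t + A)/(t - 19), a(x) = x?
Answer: 5309/342 ≈ 15.523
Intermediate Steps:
A = -8/9 (A = 8/(-9) = 8*(-1/9) = -8/9 ≈ -0.88889)
h(u, m) = -u
D(t) = (-8/9 + t)/(-19 + t) (D(t) = (t - 8/9)/(t - 19) = (-8/9 + t)/(-19 + t))
D(-19) + h(M, 3) = (-8/9 - 19)/(-19 - 19) - 1*(-15) = -179/9/(-38) + 15 = -1/38*(-179/9) + 15 = 179/342 + 15 = 5309/342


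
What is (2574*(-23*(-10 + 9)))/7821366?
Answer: 9867/1303561 ≈ 0.0075693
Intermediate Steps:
(2574*(-23*(-10 + 9)))/7821366 = (2574*(-23*(-1)))*(1/7821366) = (2574*23)*(1/7821366) = 59202*(1/7821366) = 9867/1303561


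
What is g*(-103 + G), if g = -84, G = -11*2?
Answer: 10500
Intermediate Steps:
G = -22
g*(-103 + G) = -84*(-103 - 22) = -84*(-125) = 10500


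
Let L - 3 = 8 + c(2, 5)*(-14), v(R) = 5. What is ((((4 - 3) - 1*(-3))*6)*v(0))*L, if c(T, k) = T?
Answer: -2040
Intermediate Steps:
L = -17 (L = 3 + (8 + 2*(-14)) = 3 + (8 - 28) = 3 - 20 = -17)
((((4 - 3) - 1*(-3))*6)*v(0))*L = ((((4 - 3) - 1*(-3))*6)*5)*(-17) = (((1 + 3)*6)*5)*(-17) = ((4*6)*5)*(-17) = (24*5)*(-17) = 120*(-17) = -2040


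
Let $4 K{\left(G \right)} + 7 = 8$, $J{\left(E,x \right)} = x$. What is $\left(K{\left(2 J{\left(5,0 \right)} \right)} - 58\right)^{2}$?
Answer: $\frac{53361}{16} \approx 3335.1$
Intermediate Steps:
$K{\left(G \right)} = \frac{1}{4}$ ($K{\left(G \right)} = - \frac{7}{4} + \frac{1}{4} \cdot 8 = - \frac{7}{4} + 2 = \frac{1}{4}$)
$\left(K{\left(2 J{\left(5,0 \right)} \right)} - 58\right)^{2} = \left(\frac{1}{4} - 58\right)^{2} = \left(- \frac{231}{4}\right)^{2} = \frac{53361}{16}$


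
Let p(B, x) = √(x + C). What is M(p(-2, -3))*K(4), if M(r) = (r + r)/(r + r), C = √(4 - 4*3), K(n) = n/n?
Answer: 1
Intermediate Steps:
K(n) = 1
C = 2*I*√2 (C = √(4 - 12) = √(-8) = 2*I*√2 ≈ 2.8284*I)
p(B, x) = √(x + 2*I*√2)
M(r) = 1 (M(r) = (2*r)/((2*r)) = (2*r)*(1/(2*r)) = 1)
M(p(-2, -3))*K(4) = 1*1 = 1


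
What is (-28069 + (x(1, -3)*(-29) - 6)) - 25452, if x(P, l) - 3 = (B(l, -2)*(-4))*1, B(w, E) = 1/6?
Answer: -160784/3 ≈ -53595.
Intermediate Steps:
B(w, E) = ⅙
x(P, l) = 7/3 (x(P, l) = 3 + ((⅙)*(-4))*1 = 3 - ⅔*1 = 3 - ⅔ = 7/3)
(-28069 + (x(1, -3)*(-29) - 6)) - 25452 = (-28069 + ((7/3)*(-29) - 6)) - 25452 = (-28069 + (-203/3 - 6)) - 25452 = (-28069 - 221/3) - 25452 = -84428/3 - 25452 = -160784/3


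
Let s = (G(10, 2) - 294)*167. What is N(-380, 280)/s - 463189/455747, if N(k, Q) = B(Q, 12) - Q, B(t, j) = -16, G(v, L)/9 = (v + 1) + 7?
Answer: -2518909301/2511621717 ≈ -1.0029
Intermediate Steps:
G(v, L) = 72 + 9*v (G(v, L) = 9*((v + 1) + 7) = 9*((1 + v) + 7) = 9*(8 + v) = 72 + 9*v)
s = -22044 (s = ((72 + 9*10) - 294)*167 = ((72 + 90) - 294)*167 = (162 - 294)*167 = -132*167 = -22044)
N(k, Q) = -16 - Q
N(-380, 280)/s - 463189/455747 = (-16 - 1*280)/(-22044) - 463189/455747 = (-16 - 280)*(-1/22044) - 463189*1/455747 = -296*(-1/22044) - 463189/455747 = 74/5511 - 463189/455747 = -2518909301/2511621717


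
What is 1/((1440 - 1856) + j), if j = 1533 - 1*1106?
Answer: 1/11 ≈ 0.090909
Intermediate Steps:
j = 427 (j = 1533 - 1106 = 427)
1/((1440 - 1856) + j) = 1/((1440 - 1856) + 427) = 1/(-416 + 427) = 1/11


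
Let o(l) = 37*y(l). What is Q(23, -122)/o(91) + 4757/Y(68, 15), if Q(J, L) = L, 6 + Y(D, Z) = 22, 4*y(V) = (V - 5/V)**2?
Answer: 753448421721/2534210512 ≈ 297.31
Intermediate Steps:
y(V) = (V - 5/V)**2/4
Y(D, Z) = 16 (Y(D, Z) = -6 + 22 = 16)
o(l) = 37*(-5 + l**2)**2/(4*l**2) (o(l) = 37*((-5 + l**2)**2/(4*l**2)) = 37*(-5 + l**2)**2/(4*l**2))
Q(23, -122)/o(91) + 4757/Y(68, 15) = -122*33124/(37*(-5 + 91**2)**2) + 4757/16 = -122*33124/(37*(-5 + 8281)**2) + 4757*(1/16) = -122/((37/4)*(1/8281)*8276**2) + 4757/16 = -122/((37/4)*(1/8281)*68492176) + 4757/16 = -122/633552628/8281 + 4757/16 = -122*8281/633552628 + 4757/16 = -505141/316776314 + 4757/16 = 753448421721/2534210512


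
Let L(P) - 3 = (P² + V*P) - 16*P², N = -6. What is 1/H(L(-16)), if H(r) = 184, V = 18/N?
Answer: 1/184 ≈ 0.0054348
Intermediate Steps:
V = -3 (V = 18/(-6) = 18*(-⅙) = -3)
L(P) = 3 - 15*P² - 3*P (L(P) = 3 + ((P² - 3*P) - 16*P²) = 3 + (-15*P² - 3*P) = 3 - 15*P² - 3*P)
1/H(L(-16)) = 1/184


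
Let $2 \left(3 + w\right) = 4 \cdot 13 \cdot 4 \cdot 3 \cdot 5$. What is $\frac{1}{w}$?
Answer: $\frac{1}{1557} \approx 0.00064226$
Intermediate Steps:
$w = 1557$ ($w = -3 + \frac{4 \cdot 13 \cdot 4 \cdot 3 \cdot 5}{2} = -3 + \frac{52 \cdot 12 \cdot 5}{2} = -3 + \frac{52 \cdot 60}{2} = -3 + \frac{1}{2} \cdot 3120 = -3 + 1560 = 1557$)
$\frac{1}{w} = \frac{1}{1557}$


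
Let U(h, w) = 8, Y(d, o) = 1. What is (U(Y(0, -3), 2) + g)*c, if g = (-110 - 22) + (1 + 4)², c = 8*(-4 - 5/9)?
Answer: 3608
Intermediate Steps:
c = -328/9 (c = 8*(-4 - 5*⅑) = 8*(-4 - 5/9) = 8*(-41/9) = -328/9 ≈ -36.444)
g = -107 (g = -132 + 5² = -132 + 25 = -107)
(U(Y(0, -3), 2) + g)*c = (8 - 107)*(-328/9) = -99*(-328/9) = 3608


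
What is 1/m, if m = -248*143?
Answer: -1/35464 ≈ -2.8198e-5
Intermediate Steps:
m = -35464
1/m = 1/(-35464) = -1/35464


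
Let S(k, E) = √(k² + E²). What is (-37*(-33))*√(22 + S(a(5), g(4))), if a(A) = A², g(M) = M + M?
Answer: 1221*√(22 + √689) ≈ 8481.2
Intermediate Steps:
g(M) = 2*M
S(k, E) = √(E² + k²)
(-37*(-33))*√(22 + S(a(5), g(4))) = (-37*(-33))*√(22 + √((2*4)² + (5²)²)) = 1221*√(22 + √(8² + 25²)) = 1221*√(22 + √(64 + 625)) = 1221*√(22 + √689)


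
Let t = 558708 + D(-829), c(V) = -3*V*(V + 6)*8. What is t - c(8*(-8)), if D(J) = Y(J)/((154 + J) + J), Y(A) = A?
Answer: 974286013/1504 ≈ 6.4780e+5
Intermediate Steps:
D(J) = J/(154 + 2*J) (D(J) = J/((154 + J) + J) = J/(154 + 2*J))
c(V) = -24*V*(6 + V) (c(V) = -3*V*(6 + V)*8 = -24*V*(6 + V))
t = 840297661/1504 (t = 558708 + (½)*(-829)/(77 - 829) = 558708 + (½)*(-829)/(-752) = 558708 + (½)*(-829)*(-1/752) = 558708 + 829/1504 = 840297661/1504 ≈ 5.5871e+5)
t - c(8*(-8)) = 840297661/1504 - (-24)*8*(-8)*(6 + 8*(-8)) = 840297661/1504 - (-24)*(-64)*(6 - 64) = 840297661/1504 - (-24)*(-64)*(-58) = 840297661/1504 - 1*(-89088) = 840297661/1504 + 89088 = 974286013/1504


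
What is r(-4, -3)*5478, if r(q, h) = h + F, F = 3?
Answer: 0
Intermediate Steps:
r(q, h) = 3 + h (r(q, h) = h + 3 = 3 + h)
r(-4, -3)*5478 = (3 - 3)*5478 = 0*5478 = 0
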